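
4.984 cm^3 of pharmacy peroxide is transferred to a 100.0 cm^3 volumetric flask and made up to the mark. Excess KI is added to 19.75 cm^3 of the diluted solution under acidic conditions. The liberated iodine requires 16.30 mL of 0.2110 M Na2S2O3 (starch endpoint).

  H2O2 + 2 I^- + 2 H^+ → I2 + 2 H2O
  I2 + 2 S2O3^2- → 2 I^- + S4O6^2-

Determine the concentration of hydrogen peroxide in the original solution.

1.747 M

n(S2O3^2-) = 0.01630 × 0.2110 = 3.439 × 10^-3 mol
n(I2) = n(S2O3^2-)/2 = 1.720 × 10^-3 mol
n(H2O2) in the aliquot = 1.720 × 10^-3 mol (1:1 ratio)
[H2O2]_dilute = 1.720 × 10^-3 / 0.01975 = 0.08707 mol/L
[H2O2]_original = 0.08707 × 100.0/4.984 = 1.747 mol/L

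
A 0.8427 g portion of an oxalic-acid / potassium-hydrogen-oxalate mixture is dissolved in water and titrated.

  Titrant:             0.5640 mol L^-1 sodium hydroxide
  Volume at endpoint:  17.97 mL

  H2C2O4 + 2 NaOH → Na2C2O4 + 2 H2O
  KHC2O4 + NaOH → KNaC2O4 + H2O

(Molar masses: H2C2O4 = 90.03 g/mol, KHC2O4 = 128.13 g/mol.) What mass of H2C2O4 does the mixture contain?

0.2469 g

n(NaOH) = 0.01797 × 0.5640 = 0.01014 mol
Let x = n(H2C2O4), y = n(KHC2O4).
Titrant: 2x + 1y = 0.01014;  mass: 90.03x + 128.13y = 0.8427
Solving, x = 2.743 × 10^-3 mol, y = 4.650 × 10^-3 mol
mass of H2C2O4 = 2.743 × 10^-3 × 90.03 = 0.2469 g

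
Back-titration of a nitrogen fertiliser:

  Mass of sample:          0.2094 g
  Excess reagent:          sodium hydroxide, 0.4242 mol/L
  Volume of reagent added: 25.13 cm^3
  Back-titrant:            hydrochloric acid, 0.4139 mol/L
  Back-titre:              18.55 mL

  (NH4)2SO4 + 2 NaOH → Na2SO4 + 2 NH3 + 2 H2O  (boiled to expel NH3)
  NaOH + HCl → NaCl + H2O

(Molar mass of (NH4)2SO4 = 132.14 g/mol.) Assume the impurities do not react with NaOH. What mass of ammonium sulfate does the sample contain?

0.1970 g

n(NaOH) added = 0.02513 × 0.4242 = 0.01066 mol
n(HCl) used in back-titration = 0.01855 × 0.4139 = 7.678 × 10^-3 mol
n(NaOH) left over = 7.678 × 10^-3 mol (1:1 ratio)
n(NaOH) consumed by analyte = 0.01066 − 7.678 × 10^-3 = 2.982 × 10^-3 mol
From the 1:2 ratio, n((NH4)2SO4) = 1/2 × 2.982 × 10^-3 = 1.491 × 10^-3 mol
mass of (NH4)2SO4 = 1.491 × 10^-3 × 132.14 = 0.1970 g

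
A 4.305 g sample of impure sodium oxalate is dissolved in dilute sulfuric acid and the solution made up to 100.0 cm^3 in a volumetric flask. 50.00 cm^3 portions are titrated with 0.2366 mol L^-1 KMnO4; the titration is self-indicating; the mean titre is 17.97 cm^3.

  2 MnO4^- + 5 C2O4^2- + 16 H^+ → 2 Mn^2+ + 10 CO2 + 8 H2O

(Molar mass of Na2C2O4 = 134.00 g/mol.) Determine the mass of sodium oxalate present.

2.849 g

n(KMnO4) per titration = 0.01797 × 0.2366 = 4.252 × 10^-3 mol
From the 5:2 ratio, n(Na2C2O4) in each aliquot = 5/2 × 4.252 × 10^-3 = 0.01063 mol
n(Na2C2O4) in the whole flask = 0.01063 × 100.0/50.00 = 0.02126 mol
mass of Na2C2O4 = 0.02126 × 134.00 = 2.849 g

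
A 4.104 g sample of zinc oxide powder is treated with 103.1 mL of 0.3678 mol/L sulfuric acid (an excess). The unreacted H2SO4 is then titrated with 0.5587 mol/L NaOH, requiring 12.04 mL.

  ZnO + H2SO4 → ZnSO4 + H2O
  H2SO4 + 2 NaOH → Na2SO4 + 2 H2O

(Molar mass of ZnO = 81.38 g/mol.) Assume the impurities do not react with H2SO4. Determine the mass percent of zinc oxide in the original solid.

n(H2SO4) added = 0.1031 × 0.3678 = 0.03792 mol
n(NaOH) used in back-titration = 0.01204 × 0.5587 = 6.727 × 10^-3 mol
From the 1:2 ratio, n(H2SO4) left over = 1/2 × 6.727 × 10^-3 = 3.363 × 10^-3 mol
n(H2SO4) consumed by analyte = 0.03792 − 3.363 × 10^-3 = 0.03456 mol
n(ZnO) = 0.03456 mol (1:1 ratio)
mass of ZnO = 0.03456 × 81.38 = 2.812 g
% ZnO = 2.812 / 4.104 × 100 = 68.52 %

68.52 %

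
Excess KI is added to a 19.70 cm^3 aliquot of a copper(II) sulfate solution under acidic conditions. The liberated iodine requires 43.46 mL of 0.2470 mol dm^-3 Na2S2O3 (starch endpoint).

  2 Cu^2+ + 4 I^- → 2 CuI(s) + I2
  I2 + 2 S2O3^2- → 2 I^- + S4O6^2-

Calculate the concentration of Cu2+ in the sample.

0.5449 mol/L

n(S2O3^2-) = 0.04346 × 0.2470 = 0.01073 mol
n(I2) = n(S2O3^2-)/2 = 5.367 × 10^-3 mol
From the 2:1 ratio, n(Cu2+) in the aliquot = 2/1 × 5.367 × 10^-3 = 0.01073 mol
[Cu2+] = 0.01073 / 0.01970 = 0.5449 mol/L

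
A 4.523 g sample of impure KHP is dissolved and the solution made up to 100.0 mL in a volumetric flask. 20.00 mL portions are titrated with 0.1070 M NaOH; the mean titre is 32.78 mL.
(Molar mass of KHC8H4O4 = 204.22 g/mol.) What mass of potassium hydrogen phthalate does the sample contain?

3.581 g

KHC8H4O4 + NaOH → KNaC8H4O4 + H2O
n(NaOH) per titration = 0.03278 × 0.1070 = 3.507 × 10^-3 mol
n(KHC8H4O4) in each aliquot = 3.507 × 10^-3 mol (1:1 ratio)
n(KHC8H4O4) in the whole flask = 3.507 × 10^-3 × 100.0/20.00 = 0.01754 mol
mass of KHC8H4O4 = 0.01754 × 204.22 = 3.581 g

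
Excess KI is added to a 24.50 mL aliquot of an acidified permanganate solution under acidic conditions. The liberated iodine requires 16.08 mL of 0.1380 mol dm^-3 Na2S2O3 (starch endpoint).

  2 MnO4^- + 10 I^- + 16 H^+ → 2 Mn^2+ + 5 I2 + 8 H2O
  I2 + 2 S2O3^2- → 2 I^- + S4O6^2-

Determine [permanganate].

n(S2O3^2-) = 0.01608 × 0.1380 = 2.219 × 10^-3 mol
n(I2) = n(S2O3^2-)/2 = 1.110 × 10^-3 mol
From the 2:5 ratio, n(MnO4^-) in the aliquot = 2/5 × 1.110 × 10^-3 = 4.438 × 10^-4 mol
[MnO4^-] = 4.438 × 10^-4 / 0.02450 = 0.01811 mol/L

0.01811 mol/L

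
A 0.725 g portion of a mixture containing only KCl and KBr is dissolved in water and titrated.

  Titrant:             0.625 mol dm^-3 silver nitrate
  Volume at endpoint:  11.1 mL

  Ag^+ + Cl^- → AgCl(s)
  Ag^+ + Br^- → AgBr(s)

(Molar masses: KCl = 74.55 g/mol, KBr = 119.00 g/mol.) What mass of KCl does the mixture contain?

0.169 g

n(AgNO3) = 0.0111 × 0.625 = 6.94 × 10^-3 mol
Let x = n(KCl), y = n(KBr).
Titrant: 1x + 1y = 6.94 × 10^-3;  mass: 74.55x + 119.00y = 0.725
Solving, x = 2.26 × 10^-3 mol, y = 4.68 × 10^-3 mol
mass of KCl = 2.26 × 10^-3 × 74.55 = 0.169 g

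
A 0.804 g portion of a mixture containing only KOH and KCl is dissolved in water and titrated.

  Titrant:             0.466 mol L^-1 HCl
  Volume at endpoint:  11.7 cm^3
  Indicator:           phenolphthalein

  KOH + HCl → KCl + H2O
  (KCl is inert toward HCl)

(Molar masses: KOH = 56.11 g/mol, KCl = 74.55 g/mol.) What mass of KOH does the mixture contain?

0.306 g

n(HCl) = 0.0117 × 0.466 = 5.45 × 10^-3 mol
Let x = n(KOH), y = n(KCl).
Titrant: 1x = 5.45 × 10^-3;  mass: 56.11x + 74.55y = 0.804
Solving, x = 5.45 × 10^-3 mol, y = 6.68 × 10^-3 mol
mass of KOH = 5.45 × 10^-3 × 56.11 = 0.306 g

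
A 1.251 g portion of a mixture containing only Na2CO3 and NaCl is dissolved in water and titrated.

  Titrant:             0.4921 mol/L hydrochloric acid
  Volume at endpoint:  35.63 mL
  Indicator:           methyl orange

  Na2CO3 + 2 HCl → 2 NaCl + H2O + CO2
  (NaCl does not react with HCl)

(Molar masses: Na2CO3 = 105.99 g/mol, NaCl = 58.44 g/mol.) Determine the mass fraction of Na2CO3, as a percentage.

n(HCl) = 0.03563 × 0.4921 = 0.01753 mol
Let x = n(Na2CO3), y = n(NaCl).
Titrant: 2x = 0.01753;  mass: 105.99x + 58.44y = 1.251
Solving, x = 8.767 × 10^-3 mol, y = 5.507 × 10^-3 mol
mass of Na2CO3 = 8.767 × 10^-3 × 105.99 = 0.9292 g
% Na2CO3 = 0.9292 / 1.251 × 100 = 74.28 %

74.28 %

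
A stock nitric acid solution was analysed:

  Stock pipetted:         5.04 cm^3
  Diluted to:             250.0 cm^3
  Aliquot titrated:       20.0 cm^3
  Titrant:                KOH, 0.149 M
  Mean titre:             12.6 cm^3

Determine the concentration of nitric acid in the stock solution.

4.66 M

HNO3 + KOH → KNO3 + H2O
n(KOH) = 0.0126 × 0.149 = 1.88 × 10^-3 mol
n(HNO3) in the aliquot = 1.88 × 10^-3 mol (1:1 ratio)
[HNO3]_dilute = 1.88 × 10^-3 / 0.0200 = 0.0939 mol/L
Dilution factor = 250.0 / 5.04 = 49.60
[HNO3]_stock = 0.0939 × 49.60 = 4.66 mol/L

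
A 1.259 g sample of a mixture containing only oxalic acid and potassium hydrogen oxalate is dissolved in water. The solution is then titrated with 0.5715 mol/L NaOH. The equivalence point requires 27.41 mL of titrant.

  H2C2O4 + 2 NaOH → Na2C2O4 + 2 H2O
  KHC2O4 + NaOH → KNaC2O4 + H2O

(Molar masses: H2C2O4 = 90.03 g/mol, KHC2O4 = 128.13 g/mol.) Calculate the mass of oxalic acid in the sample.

0.4052 g

n(NaOH) = 0.02741 × 0.5715 = 0.01566 mol
Let x = n(H2C2O4), y = n(KHC2O4).
Titrant: 2x + 1y = 0.01566;  mass: 90.03x + 128.13y = 1.259
Solving, x = 4.501 × 10^-3 mol, y = 6.664 × 10^-3 mol
mass of H2C2O4 = 4.501 × 10^-3 × 90.03 = 0.4052 g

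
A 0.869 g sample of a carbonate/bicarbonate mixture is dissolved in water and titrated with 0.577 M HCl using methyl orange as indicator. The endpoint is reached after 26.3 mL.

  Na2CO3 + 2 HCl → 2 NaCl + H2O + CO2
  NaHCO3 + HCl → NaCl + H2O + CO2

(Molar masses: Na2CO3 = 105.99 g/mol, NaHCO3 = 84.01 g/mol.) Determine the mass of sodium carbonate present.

0.693 g

n(HCl) = 0.0263 × 0.577 = 0.0152 mol
Let x = n(Na2CO3), y = n(NaHCO3).
Titrant: 2x + 1y = 0.0152;  mass: 105.99x + 84.01y = 0.869
Solving, x = 6.54 × 10^-3 mol, y = 2.09 × 10^-3 mol
mass of Na2CO3 = 6.54 × 10^-3 × 105.99 = 0.693 g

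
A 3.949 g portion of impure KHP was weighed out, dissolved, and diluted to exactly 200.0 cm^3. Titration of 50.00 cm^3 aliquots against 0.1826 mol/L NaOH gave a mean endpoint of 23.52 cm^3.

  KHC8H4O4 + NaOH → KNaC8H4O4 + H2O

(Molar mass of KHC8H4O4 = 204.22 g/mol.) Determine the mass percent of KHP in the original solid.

88.84 %

n(NaOH) per titration = 0.02352 × 0.1826 = 4.295 × 10^-3 mol
n(KHC8H4O4) in each aliquot = 4.295 × 10^-3 mol (1:1 ratio)
n(KHC8H4O4) in the whole flask = 4.295 × 10^-3 × 200.0/50.00 = 0.01718 mol
mass of KHC8H4O4 = 0.01718 × 204.22 = 3.508 g
% KHC8H4O4 = 3.508 / 3.949 × 100 = 88.84 %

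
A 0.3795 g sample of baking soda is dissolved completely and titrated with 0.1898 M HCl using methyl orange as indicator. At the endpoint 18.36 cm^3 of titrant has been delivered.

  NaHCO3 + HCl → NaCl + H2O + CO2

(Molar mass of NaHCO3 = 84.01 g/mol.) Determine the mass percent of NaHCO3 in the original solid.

n(HCl) = 0.01836 L × 0.1898 mol/L = 3.485 × 10^-3 mol
n(NaHCO3) = 3.485 × 10^-3 mol (1:1 ratio)
mass of NaHCO3 = 3.485 × 10^-3 × 84.01 g/mol = 0.2928 g
% NaHCO3 = 0.2928 / 0.3795 × 100 = 77.14 %

77.14 %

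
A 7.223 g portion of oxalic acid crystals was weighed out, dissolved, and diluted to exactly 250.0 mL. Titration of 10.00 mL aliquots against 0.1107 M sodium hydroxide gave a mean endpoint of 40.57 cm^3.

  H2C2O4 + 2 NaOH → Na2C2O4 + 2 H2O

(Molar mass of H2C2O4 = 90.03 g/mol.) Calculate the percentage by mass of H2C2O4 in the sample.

69.97 %

n(NaOH) per titration = 0.04057 × 0.1107 = 4.491 × 10^-3 mol
From the 1:2 ratio, n(H2C2O4) in each aliquot = 1/2 × 4.491 × 10^-3 = 2.246 × 10^-3 mol
n(H2C2O4) in the whole flask = 2.246 × 10^-3 × 250.0/10.00 = 0.05614 mol
mass of H2C2O4 = 0.05614 × 90.03 = 5.054 g
% H2C2O4 = 5.054 / 7.223 × 100 = 69.97 %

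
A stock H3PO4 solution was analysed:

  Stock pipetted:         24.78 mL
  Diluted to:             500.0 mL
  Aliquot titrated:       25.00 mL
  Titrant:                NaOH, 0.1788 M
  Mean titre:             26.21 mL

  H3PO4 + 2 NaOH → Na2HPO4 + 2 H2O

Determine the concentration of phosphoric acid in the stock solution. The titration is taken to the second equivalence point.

n(NaOH) = 0.02621 × 0.1788 = 4.686 × 10^-3 mol
From the 1:2 ratio, n(H3PO4) in the aliquot = 1/2 × 4.686 × 10^-3 = 2.343 × 10^-3 mol
[H3PO4]_dilute = 2.343 × 10^-3 / 0.02500 = 0.09373 mol/L
Dilution factor = 500.0 / 24.78 = 20.18
[H3PO4]_stock = 0.09373 × 20.18 = 1.891 mol/L

1.891 M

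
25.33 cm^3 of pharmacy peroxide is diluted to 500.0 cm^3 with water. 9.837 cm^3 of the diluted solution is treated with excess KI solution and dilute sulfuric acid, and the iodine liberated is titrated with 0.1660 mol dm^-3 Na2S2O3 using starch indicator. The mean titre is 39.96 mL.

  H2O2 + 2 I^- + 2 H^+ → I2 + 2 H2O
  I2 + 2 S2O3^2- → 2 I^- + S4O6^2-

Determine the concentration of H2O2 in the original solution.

n(S2O3^2-) = 0.03996 × 0.1660 = 6.633 × 10^-3 mol
n(I2) = n(S2O3^2-)/2 = 3.317 × 10^-3 mol
n(H2O2) in the aliquot = 3.317 × 10^-3 mol (1:1 ratio)
[H2O2]_dilute = 3.317 × 10^-3 / 0.009837 = 0.3372 mol/L
[H2O2]_original = 0.3372 × 500.0/25.33 = 6.655 mol/L

6.655 mol/L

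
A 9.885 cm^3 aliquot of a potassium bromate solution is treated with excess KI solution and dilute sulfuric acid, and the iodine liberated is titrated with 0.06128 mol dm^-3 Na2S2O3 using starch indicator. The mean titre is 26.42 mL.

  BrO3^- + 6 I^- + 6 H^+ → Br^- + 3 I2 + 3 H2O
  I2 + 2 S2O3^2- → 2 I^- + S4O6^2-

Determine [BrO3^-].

0.02730 mol/L

n(S2O3^2-) = 0.02642 × 0.06128 = 1.619 × 10^-3 mol
n(I2) = n(S2O3^2-)/2 = 8.095 × 10^-4 mol
From the 1:3 ratio, n(BrO3^-) in the aliquot = 1/3 × 8.095 × 10^-4 = 2.698 × 10^-4 mol
[BrO3^-] = 2.698 × 10^-4 / 0.009885 = 0.02730 mol/L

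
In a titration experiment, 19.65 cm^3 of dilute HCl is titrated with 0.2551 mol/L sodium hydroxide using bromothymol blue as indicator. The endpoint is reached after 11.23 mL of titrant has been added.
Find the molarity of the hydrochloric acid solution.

0.1458 mol/L

HCl + NaOH → NaCl + H2O
n(NaOH) = 0.01123 L × 0.2551 mol/L = 2.865 × 10^-3 mol
n(HCl) = 2.865 × 10^-3 mol (1:1 mole ratio)
[HCl] = 2.865 × 10^-3 mol / 0.01965 L = 0.1458 mol/L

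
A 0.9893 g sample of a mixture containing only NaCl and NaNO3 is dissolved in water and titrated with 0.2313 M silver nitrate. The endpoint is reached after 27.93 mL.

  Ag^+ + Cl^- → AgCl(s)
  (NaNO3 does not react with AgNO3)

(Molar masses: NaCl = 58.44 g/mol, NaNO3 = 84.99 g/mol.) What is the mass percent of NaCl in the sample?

38.16 %

n(AgNO3) = 0.02793 × 0.2313 = 6.460 × 10^-3 mol
Let x = n(NaCl), y = n(NaNO3).
Titrant: 1x = 6.460 × 10^-3;  mass: 58.44x + 84.99y = 0.9893
Solving, x = 6.460 × 10^-3 mol, y = 7.198 × 10^-3 mol
mass of NaCl = 6.460 × 10^-3 × 58.44 = 0.3775 g
% NaCl = 0.3775 / 0.9893 × 100 = 38.16 %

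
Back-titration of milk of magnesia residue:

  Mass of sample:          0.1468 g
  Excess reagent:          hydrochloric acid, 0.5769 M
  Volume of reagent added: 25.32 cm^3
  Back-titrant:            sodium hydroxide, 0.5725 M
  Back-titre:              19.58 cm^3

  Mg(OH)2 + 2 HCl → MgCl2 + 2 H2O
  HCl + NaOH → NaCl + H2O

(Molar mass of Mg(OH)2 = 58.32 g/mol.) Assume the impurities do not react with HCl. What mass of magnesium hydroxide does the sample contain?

n(HCl) added = 0.02532 × 0.5769 = 0.01461 mol
n(NaOH) used in back-titration = 0.01958 × 0.5725 = 0.01121 mol
n(HCl) left over = 0.01121 mol (1:1 ratio)
n(HCl) consumed by analyte = 0.01461 − 0.01121 = 3.398 × 10^-3 mol
From the 1:2 ratio, n(Mg(OH)2) = 1/2 × 3.398 × 10^-3 = 1.699 × 10^-3 mol
mass of Mg(OH)2 = 1.699 × 10^-3 × 58.32 = 0.09907 g

0.09907 g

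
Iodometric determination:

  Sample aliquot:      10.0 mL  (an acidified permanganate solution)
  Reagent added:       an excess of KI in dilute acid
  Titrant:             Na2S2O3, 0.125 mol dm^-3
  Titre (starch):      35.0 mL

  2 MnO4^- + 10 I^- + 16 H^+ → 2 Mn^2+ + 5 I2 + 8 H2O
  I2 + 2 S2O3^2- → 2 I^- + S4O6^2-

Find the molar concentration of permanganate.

0.0875 mol/L

n(S2O3^2-) = 0.0350 × 0.125 = 4.38 × 10^-3 mol
n(I2) = n(S2O3^2-)/2 = 2.19 × 10^-3 mol
From the 2:5 ratio, n(MnO4^-) in the aliquot = 2/5 × 2.19 × 10^-3 = 8.75 × 10^-4 mol
[MnO4^-] = 8.75 × 10^-4 / 0.0100 = 0.0875 mol/L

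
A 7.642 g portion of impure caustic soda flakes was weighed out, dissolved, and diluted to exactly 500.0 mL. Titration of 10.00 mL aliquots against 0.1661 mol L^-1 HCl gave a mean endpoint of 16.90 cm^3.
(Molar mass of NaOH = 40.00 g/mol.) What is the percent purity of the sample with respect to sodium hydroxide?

NaOH + HCl → NaCl + H2O
n(HCl) per titration = 0.01690 × 0.1661 = 2.807 × 10^-3 mol
n(NaOH) in each aliquot = 2.807 × 10^-3 mol (1:1 ratio)
n(NaOH) in the whole flask = 2.807 × 10^-3 × 500.0/10.00 = 0.1404 mol
mass of NaOH = 0.1404 × 40.00 = 5.614 g
% NaOH = 5.614 / 7.642 × 100 = 73.46 %

73.46 %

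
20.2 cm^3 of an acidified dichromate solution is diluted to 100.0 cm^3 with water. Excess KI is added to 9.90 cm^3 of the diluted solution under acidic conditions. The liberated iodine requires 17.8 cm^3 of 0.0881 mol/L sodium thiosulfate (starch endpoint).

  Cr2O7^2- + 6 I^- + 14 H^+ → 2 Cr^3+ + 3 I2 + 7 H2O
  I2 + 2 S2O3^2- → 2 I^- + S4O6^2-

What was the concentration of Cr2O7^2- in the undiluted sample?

0.131 mol/L

n(S2O3^2-) = 0.0178 × 0.0881 = 1.57 × 10^-3 mol
n(I2) = n(S2O3^2-)/2 = 7.84 × 10^-4 mol
From the 1:3 ratio, n(Cr2O7^2-) in the aliquot = 1/3 × 7.84 × 10^-4 = 2.61 × 10^-4 mol
[Cr2O7^2-]_dilute = 2.61 × 10^-4 / 0.00990 = 0.0264 mol/L
[Cr2O7^2-]_original = 0.0264 × 100.0/20.2 = 0.131 mol/L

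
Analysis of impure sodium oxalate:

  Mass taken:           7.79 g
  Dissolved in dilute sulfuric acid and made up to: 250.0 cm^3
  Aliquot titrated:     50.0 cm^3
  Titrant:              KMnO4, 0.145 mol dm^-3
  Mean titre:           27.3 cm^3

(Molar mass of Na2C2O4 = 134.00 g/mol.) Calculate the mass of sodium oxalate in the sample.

2 MnO4^- + 5 C2O4^2- + 16 H^+ → 2 Mn^2+ + 10 CO2 + 8 H2O
n(KMnO4) per titration = 0.0273 × 0.145 = 3.96 × 10^-3 mol
From the 5:2 ratio, n(Na2C2O4) in each aliquot = 5/2 × 3.96 × 10^-3 = 9.90 × 10^-3 mol
n(Na2C2O4) in the whole flask = 9.90 × 10^-3 × 250.0/50.0 = 0.0495 mol
mass of Na2C2O4 = 0.0495 × 134.00 = 6.63 g

6.63 g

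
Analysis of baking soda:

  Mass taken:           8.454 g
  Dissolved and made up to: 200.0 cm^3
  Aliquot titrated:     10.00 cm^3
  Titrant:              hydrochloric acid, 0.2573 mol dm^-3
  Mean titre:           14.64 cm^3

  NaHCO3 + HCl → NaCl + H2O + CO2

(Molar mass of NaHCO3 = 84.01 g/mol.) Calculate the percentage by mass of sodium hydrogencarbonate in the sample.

n(HCl) per titration = 0.01464 × 0.2573 = 3.767 × 10^-3 mol
n(NaHCO3) in each aliquot = 3.767 × 10^-3 mol (1:1 ratio)
n(NaHCO3) in the whole flask = 3.767 × 10^-3 × 200.0/10.00 = 0.07534 mol
mass of NaHCO3 = 0.07534 × 84.01 = 6.329 g
% NaHCO3 = 6.329 / 8.454 × 100 = 74.87 %

74.87 %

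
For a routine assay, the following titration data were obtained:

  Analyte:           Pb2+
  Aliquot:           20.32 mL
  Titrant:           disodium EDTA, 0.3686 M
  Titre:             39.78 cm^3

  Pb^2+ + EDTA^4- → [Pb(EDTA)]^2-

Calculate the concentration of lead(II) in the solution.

n(EDTA) = 0.03978 L × 0.3686 mol/L = 0.01466 mol
n(Pb2+) = 0.01466 mol (1:1 mole ratio)
[Pb2+] = 0.01466 mol / 0.02032 L = 0.7216 mol/L

0.7216 M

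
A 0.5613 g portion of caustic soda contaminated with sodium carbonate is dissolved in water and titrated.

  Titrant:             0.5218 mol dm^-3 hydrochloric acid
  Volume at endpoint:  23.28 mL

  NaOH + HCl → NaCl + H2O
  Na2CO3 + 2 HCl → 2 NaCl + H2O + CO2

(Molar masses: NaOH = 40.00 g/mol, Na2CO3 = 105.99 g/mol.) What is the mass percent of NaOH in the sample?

n(HCl) = 0.02328 × 0.5218 = 0.01215 mol
Let x = n(NaOH), y = n(Na2CO3).
Titrant: 1x + 2y = 0.01215;  mass: 40.00x + 105.99y = 0.5613
Solving, x = 6.345 × 10^-3 mol, y = 2.901 × 10^-3 mol
mass of NaOH = 6.345 × 10^-3 × 40.00 = 0.2538 g
% NaOH = 0.2538 / 0.5613 × 100 = 45.22 %

45.22 %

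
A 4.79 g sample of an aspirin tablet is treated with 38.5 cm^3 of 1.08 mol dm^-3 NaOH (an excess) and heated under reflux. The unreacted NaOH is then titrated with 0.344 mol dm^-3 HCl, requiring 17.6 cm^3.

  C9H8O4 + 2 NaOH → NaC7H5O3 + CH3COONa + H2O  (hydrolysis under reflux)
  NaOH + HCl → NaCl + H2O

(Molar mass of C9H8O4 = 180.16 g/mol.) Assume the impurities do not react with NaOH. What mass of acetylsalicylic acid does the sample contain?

n(NaOH) added = 0.0385 × 1.08 = 0.0416 mol
n(HCl) used in back-titration = 0.0176 × 0.344 = 6.05 × 10^-3 mol
n(NaOH) left over = 6.05 × 10^-3 mol (1:1 ratio)
n(NaOH) consumed by analyte = 0.0416 − 6.05 × 10^-3 = 0.0355 mol
From the 1:2 ratio, n(C9H8O4) = 1/2 × 0.0355 = 0.0178 mol
mass of C9H8O4 = 0.0178 × 180.16 = 3.20 g

3.20 g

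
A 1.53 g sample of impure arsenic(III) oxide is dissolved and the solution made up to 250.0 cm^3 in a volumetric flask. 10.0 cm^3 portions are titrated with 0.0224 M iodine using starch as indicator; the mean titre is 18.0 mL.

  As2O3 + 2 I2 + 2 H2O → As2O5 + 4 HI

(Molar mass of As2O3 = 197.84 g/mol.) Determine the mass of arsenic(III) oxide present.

n(I2) per titration = 0.0180 × 0.0224 = 4.03 × 10^-4 mol
From the 1:2 ratio, n(As2O3) in each aliquot = 1/2 × 4.03 × 10^-4 = 2.02 × 10^-4 mol
n(As2O3) in the whole flask = 2.02 × 10^-4 × 250.0/10.0 = 5.04 × 10^-3 mol
mass of As2O3 = 5.04 × 10^-3 × 197.84 = 0.997 g

0.997 g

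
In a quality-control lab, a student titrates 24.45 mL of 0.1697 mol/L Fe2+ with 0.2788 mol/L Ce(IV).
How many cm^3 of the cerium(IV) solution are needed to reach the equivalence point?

14.88 mL

Ce^4+ + Fe^2+ → Ce^3+ + Fe^3+
n(Fe2+) = 0.02445 L × 0.1697 mol/L = 4.149 × 10^-3 mol
n(Ce4+) = 4.149 × 10^-3 mol (1:1 stoichiometry)
V(Ce4+) = 4.149 × 10^-3 mol / 0.2788 mol/L = 0.01488 L = 14.88 mL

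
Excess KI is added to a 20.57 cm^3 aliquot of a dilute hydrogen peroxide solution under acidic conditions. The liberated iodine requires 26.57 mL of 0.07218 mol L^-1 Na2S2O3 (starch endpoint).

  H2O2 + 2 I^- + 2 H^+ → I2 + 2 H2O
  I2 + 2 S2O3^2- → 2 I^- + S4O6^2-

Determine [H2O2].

0.04662 mol/L

n(S2O3^2-) = 0.02657 × 0.07218 = 1.918 × 10^-3 mol
n(I2) = n(S2O3^2-)/2 = 9.589 × 10^-4 mol
n(H2O2) in the aliquot = 9.589 × 10^-4 mol (1:1 ratio)
[H2O2] = 9.589 × 10^-4 / 0.02057 = 0.04662 mol/L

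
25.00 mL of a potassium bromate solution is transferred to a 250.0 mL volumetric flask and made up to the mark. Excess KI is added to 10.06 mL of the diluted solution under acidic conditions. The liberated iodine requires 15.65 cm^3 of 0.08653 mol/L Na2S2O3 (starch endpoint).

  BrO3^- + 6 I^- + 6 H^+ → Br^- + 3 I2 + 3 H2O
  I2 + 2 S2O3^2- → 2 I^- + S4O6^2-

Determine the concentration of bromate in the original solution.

0.2244 mol/L

n(S2O3^2-) = 0.01565 × 0.08653 = 1.354 × 10^-3 mol
n(I2) = n(S2O3^2-)/2 = 6.771 × 10^-4 mol
From the 1:3 ratio, n(BrO3^-) in the aliquot = 1/3 × 6.771 × 10^-4 = 2.257 × 10^-4 mol
[BrO3^-]_dilute = 2.257 × 10^-4 / 0.01006 = 0.02244 mol/L
[BrO3^-]_original = 0.02244 × 250.0/25.00 = 0.2244 mol/L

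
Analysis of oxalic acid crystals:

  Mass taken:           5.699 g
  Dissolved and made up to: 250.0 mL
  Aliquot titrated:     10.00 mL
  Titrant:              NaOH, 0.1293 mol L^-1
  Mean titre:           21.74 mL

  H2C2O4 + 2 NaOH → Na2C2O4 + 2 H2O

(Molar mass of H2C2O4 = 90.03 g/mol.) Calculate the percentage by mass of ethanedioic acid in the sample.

55.51 %

n(NaOH) per titration = 0.02174 × 0.1293 = 2.811 × 10^-3 mol
From the 1:2 ratio, n(H2C2O4) in each aliquot = 1/2 × 2.811 × 10^-3 = 1.405 × 10^-3 mol
n(H2C2O4) in the whole flask = 1.405 × 10^-3 × 250.0/10.00 = 0.03514 mol
mass of H2C2O4 = 0.03514 × 90.03 = 3.163 g
% H2C2O4 = 3.163 / 5.699 × 100 = 55.51 %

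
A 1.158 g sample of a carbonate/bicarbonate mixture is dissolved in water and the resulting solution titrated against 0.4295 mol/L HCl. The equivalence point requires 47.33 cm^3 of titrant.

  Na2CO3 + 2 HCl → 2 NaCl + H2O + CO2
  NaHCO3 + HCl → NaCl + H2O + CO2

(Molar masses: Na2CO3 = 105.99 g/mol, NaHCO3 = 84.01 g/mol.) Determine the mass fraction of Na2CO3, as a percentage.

n(HCl) = 0.04733 × 0.4295 = 0.02033 mol
Let x = n(Na2CO3), y = n(NaHCO3).
Titrant: 2x + 1y = 0.02033;  mass: 105.99x + 84.01y = 1.158
Solving, x = 8.863 × 10^-3 mol, y = 2.602 × 10^-3 mol
mass of Na2CO3 = 8.863 × 10^-3 × 105.99 = 0.9394 g
% Na2CO3 = 0.9394 / 1.158 × 100 = 81.12 %

81.12 %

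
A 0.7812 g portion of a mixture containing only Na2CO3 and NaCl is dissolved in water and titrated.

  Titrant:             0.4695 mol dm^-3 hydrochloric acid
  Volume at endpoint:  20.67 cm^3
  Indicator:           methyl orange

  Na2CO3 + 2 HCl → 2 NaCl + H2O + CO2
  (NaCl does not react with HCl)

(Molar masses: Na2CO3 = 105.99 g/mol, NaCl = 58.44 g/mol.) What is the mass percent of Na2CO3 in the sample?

n(HCl) = 0.02067 × 0.4695 = 9.705 × 10^-3 mol
Let x = n(Na2CO3), y = n(NaCl).
Titrant: 2x = 9.705 × 10^-3;  mass: 105.99x + 58.44y = 0.7812
Solving, x = 4.852 × 10^-3 mol, y = 4.567 × 10^-3 mol
mass of Na2CO3 = 4.852 × 10^-3 × 105.99 = 0.5143 g
% Na2CO3 = 0.5143 / 0.7812 × 100 = 65.83 %

65.83 %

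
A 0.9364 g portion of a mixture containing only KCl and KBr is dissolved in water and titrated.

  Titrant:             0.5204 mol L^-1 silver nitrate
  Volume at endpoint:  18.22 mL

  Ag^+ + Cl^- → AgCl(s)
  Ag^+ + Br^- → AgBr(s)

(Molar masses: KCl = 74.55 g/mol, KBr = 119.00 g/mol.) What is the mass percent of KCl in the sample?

34.37 %

n(AgNO3) = 0.01822 × 0.5204 = 9.482 × 10^-3 mol
Let x = n(KCl), y = n(KBr).
Titrant: 1x + 1y = 9.482 × 10^-3;  mass: 74.55x + 119.00y = 0.9364
Solving, x = 4.318 × 10^-3 mol, y = 5.164 × 10^-3 mol
mass of KCl = 4.318 × 10^-3 × 74.55 = 0.3219 g
% KCl = 0.3219 / 0.9364 × 100 = 34.37 %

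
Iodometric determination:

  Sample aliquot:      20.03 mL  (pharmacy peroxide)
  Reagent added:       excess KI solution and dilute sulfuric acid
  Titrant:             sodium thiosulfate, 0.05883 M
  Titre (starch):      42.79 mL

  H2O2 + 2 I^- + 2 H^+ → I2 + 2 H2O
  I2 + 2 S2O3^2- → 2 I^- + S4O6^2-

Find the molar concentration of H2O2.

n(S2O3^2-) = 0.04279 × 0.05883 = 2.517 × 10^-3 mol
n(I2) = n(S2O3^2-)/2 = 1.259 × 10^-3 mol
n(H2O2) in the aliquot = 1.259 × 10^-3 mol (1:1 ratio)
[H2O2] = 1.259 × 10^-3 / 0.02003 = 0.06284 mol/L

0.06284 M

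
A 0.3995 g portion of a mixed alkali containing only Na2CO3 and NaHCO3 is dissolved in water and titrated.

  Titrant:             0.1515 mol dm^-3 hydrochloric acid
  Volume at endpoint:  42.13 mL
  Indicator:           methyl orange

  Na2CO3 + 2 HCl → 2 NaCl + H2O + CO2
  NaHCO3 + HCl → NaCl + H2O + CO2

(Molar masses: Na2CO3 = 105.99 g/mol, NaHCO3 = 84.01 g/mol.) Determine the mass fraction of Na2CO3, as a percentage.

n(HCl) = 0.04213 × 0.1515 = 6.383 × 10^-3 mol
Let x = n(Na2CO3), y = n(NaHCO3).
Titrant: 2x + 1y = 6.383 × 10^-3;  mass: 105.99x + 84.01y = 0.3995
Solving, x = 2.204 × 10^-3 mol, y = 1.975 × 10^-3 mol
mass of Na2CO3 = 2.204 × 10^-3 × 105.99 = 0.2336 g
% Na2CO3 = 0.2336 / 0.3995 × 100 = 58.47 %

58.47 %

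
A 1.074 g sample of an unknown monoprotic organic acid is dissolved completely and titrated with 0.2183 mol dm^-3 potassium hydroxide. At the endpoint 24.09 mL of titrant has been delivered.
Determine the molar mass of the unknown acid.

204.2 g/mol

n(KOH) = 0.02409 L × 0.2183 mol/L = 5.259 × 10^-3 mol
n(HA) = 5.259 × 10^-3 mol (1:1 ratio)
M = m / n = 1.074 g / 5.259 × 10^-3 mol = 204.2 g/mol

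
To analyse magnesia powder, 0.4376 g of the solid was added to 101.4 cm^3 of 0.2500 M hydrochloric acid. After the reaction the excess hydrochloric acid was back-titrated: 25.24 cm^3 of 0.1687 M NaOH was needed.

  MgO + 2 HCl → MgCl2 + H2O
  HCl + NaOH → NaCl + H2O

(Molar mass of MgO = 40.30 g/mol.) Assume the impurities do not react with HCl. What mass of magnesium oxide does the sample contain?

n(HCl) added = 0.1014 × 0.2500 = 0.02535 mol
n(NaOH) used in back-titration = 0.02524 × 0.1687 = 4.258 × 10^-3 mol
n(HCl) left over = 4.258 × 10^-3 mol (1:1 ratio)
n(HCl) consumed by analyte = 0.02535 − 4.258 × 10^-3 = 0.02109 mol
From the 1:2 ratio, n(MgO) = 1/2 × 0.02109 = 0.01055 mol
mass of MgO = 0.01055 × 40.30 = 0.4250 g

0.4250 g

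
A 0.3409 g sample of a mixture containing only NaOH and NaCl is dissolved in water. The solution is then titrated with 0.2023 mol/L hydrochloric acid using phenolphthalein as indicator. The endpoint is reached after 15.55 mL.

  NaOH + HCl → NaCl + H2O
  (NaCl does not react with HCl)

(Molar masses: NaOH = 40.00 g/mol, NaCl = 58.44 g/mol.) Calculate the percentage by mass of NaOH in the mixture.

36.91 %

n(HCl) = 0.01555 × 0.2023 = 3.146 × 10^-3 mol
Let x = n(NaOH), y = n(NaCl).
Titrant: 1x = 3.146 × 10^-3;  mass: 40.00x + 58.44y = 0.3409
Solving, x = 3.146 × 10^-3 mol, y = 3.680 × 10^-3 mol
mass of NaOH = 3.146 × 10^-3 × 40.00 = 0.1258 g
% NaOH = 0.1258 / 0.3409 × 100 = 36.91 %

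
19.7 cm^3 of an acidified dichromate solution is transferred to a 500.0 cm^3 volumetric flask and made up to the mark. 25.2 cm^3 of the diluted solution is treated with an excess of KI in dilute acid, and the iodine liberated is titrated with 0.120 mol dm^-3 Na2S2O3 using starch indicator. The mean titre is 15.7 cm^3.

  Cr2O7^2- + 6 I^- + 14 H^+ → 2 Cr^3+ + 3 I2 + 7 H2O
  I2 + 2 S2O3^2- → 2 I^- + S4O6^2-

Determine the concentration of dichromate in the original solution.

0.316 mol/L

n(S2O3^2-) = 0.0157 × 0.120 = 1.88 × 10^-3 mol
n(I2) = n(S2O3^2-)/2 = 9.42 × 10^-4 mol
From the 1:3 ratio, n(Cr2O7^2-) in the aliquot = 1/3 × 9.42 × 10^-4 = 3.14 × 10^-4 mol
[Cr2O7^2-]_dilute = 3.14 × 10^-4 / 0.0252 = 0.0125 mol/L
[Cr2O7^2-]_original = 0.0125 × 500.0/19.7 = 0.316 mol/L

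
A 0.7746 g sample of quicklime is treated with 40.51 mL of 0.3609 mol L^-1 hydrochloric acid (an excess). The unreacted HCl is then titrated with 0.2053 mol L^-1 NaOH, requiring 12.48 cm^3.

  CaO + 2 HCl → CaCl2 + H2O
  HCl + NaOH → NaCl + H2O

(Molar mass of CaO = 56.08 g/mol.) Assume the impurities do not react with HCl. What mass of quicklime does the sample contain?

0.3381 g

n(HCl) added = 0.04051 × 0.3609 = 0.01462 mol
n(NaOH) used in back-titration = 0.01248 × 0.2053 = 2.562 × 10^-3 mol
n(HCl) left over = 2.562 × 10^-3 mol (1:1 ratio)
n(HCl) consumed by analyte = 0.01462 − 2.562 × 10^-3 = 0.01206 mol
From the 1:2 ratio, n(CaO) = 1/2 × 0.01206 = 6.029 × 10^-3 mol
mass of CaO = 6.029 × 10^-3 × 56.08 = 0.3381 g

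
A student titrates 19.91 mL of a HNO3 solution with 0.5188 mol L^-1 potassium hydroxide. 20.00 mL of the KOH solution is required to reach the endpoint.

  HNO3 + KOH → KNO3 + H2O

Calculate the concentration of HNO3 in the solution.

0.5211 mol/L

n(KOH) = 0.02000 L × 0.5188 mol/L = 0.01038 mol
n(HNO3) = 0.01038 mol (1:1 mole ratio)
[HNO3] = 0.01038 mol / 0.01991 L = 0.5211 mol/L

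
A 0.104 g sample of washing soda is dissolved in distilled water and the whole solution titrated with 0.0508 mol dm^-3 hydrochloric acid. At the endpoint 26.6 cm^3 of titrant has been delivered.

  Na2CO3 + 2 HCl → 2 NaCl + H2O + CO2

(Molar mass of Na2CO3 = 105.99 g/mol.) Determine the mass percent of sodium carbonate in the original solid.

n(HCl) = 0.0266 L × 0.0508 mol/L = 1.35 × 10^-3 mol
From the 1:2 ratio, n(Na2CO3) = 1/2 × 1.35 × 10^-3 = 6.76 × 10^-4 mol
mass of Na2CO3 = 6.76 × 10^-4 × 105.99 g/mol = 0.0716 g
% Na2CO3 = 0.0716 / 0.104 × 100 = 68.9 %

68.9 %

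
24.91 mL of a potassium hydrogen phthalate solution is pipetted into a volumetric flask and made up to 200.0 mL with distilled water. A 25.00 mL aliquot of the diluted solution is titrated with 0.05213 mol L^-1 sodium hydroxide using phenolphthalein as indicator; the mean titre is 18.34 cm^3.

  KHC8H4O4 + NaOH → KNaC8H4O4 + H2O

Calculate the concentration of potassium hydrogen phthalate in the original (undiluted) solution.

0.3070 mol/L

n(NaOH) = 0.01834 × 0.05213 = 9.561 × 10^-4 mol
n(KHC8H4O4) in the aliquot = 9.561 × 10^-4 mol (1:1 ratio)
[KHC8H4O4]_dilute = 9.561 × 10^-4 / 0.02500 = 0.03824 mol/L
Dilution factor = 200.0 / 24.91 = 8.029
[KHC8H4O4]_stock = 0.03824 × 8.029 = 0.3070 mol/L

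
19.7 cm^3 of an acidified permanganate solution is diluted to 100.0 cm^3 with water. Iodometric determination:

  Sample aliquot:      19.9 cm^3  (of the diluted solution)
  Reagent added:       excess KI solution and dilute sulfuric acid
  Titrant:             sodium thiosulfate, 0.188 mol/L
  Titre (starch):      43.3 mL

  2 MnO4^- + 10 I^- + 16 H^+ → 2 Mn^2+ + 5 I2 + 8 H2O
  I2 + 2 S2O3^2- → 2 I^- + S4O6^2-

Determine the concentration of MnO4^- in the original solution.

n(S2O3^2-) = 0.0433 × 0.188 = 8.14 × 10^-3 mol
n(I2) = n(S2O3^2-)/2 = 4.07 × 10^-3 mol
From the 2:5 ratio, n(MnO4^-) in the aliquot = 2/5 × 4.07 × 10^-3 = 1.63 × 10^-3 mol
[MnO4^-]_dilute = 1.63 × 10^-3 / 0.0199 = 0.0818 mol/L
[MnO4^-]_original = 0.0818 × 100.0/19.7 = 0.415 mol/L

0.415 mol/L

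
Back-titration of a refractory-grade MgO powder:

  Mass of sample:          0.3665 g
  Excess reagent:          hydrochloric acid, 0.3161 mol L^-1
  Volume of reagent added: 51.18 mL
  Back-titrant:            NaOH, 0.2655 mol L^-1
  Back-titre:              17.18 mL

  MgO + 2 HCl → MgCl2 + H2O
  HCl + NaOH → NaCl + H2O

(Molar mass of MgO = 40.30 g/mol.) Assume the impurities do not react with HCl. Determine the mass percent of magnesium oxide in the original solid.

63.87 %

n(HCl) added = 0.05118 × 0.3161 = 0.01618 mol
n(NaOH) used in back-titration = 0.01718 × 0.2655 = 4.561 × 10^-3 mol
n(HCl) left over = 4.561 × 10^-3 mol (1:1 ratio)
n(HCl) consumed by analyte = 0.01618 − 4.561 × 10^-3 = 0.01162 mol
From the 1:2 ratio, n(MgO) = 1/2 × 0.01162 = 5.808 × 10^-3 mol
mass of MgO = 5.808 × 10^-3 × 40.30 = 0.2341 g
% MgO = 0.2341 / 0.3665 × 100 = 63.87 %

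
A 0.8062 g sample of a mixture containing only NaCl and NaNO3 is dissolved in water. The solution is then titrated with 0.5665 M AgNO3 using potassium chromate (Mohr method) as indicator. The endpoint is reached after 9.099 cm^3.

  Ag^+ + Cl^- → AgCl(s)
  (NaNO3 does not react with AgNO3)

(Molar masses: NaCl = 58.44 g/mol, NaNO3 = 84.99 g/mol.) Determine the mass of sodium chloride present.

0.3012 g

n(AgNO3) = 0.009099 × 0.5665 = 5.155 × 10^-3 mol
Let x = n(NaCl), y = n(NaNO3).
Titrant: 1x = 5.155 × 10^-3;  mass: 58.44x + 84.99y = 0.8062
Solving, x = 5.155 × 10^-3 mol, y = 5.941 × 10^-3 mol
mass of NaCl = 5.155 × 10^-3 × 58.44 = 0.3012 g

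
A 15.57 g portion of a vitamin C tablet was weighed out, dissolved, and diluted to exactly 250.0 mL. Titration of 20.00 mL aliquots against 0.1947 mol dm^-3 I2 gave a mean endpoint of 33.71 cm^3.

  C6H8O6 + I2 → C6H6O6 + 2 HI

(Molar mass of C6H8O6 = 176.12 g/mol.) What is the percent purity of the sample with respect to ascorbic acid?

92.80 %

n(I2) per titration = 0.03371 × 0.1947 = 6.563 × 10^-3 mol
n(C6H8O6) in each aliquot = 6.563 × 10^-3 mol (1:1 ratio)
n(C6H8O6) in the whole flask = 6.563 × 10^-3 × 250.0/20.00 = 0.08204 mol
mass of C6H8O6 = 0.08204 × 176.12 = 14.45 g
% C6H8O6 = 14.45 / 15.57 × 100 = 92.80 %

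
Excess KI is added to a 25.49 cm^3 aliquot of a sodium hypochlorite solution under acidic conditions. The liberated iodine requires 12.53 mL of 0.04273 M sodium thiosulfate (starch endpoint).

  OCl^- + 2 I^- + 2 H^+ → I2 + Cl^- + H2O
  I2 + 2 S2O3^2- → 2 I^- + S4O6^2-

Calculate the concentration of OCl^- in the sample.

0.01050 M

n(S2O3^2-) = 0.01253 × 0.04273 = 5.354 × 10^-4 mol
n(I2) = n(S2O3^2-)/2 = 2.677 × 10^-4 mol
n(OCl^-) in the aliquot = 2.677 × 10^-4 mol (1:1 ratio)
[OCl^-] = 2.677 × 10^-4 / 0.02549 = 0.01050 mol/L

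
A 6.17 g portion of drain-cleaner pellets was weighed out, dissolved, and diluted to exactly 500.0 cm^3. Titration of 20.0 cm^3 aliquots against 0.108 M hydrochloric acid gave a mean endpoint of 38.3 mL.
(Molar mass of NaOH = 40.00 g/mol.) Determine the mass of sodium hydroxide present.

4.14 g

NaOH + HCl → NaCl + H2O
n(HCl) per titration = 0.0383 × 0.108 = 4.14 × 10^-3 mol
n(NaOH) in each aliquot = 4.14 × 10^-3 mol (1:1 ratio)
n(NaOH) in the whole flask = 4.14 × 10^-3 × 500.0/20.0 = 0.103 mol
mass of NaOH = 0.103 × 40.00 = 4.14 g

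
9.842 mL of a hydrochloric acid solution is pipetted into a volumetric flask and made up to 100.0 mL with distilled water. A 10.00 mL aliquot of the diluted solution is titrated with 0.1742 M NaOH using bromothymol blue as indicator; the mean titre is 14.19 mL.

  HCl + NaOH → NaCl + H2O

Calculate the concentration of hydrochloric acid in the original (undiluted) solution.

2.512 M

n(NaOH) = 0.01419 × 0.1742 = 2.472 × 10^-3 mol
n(HCl) in the aliquot = 2.472 × 10^-3 mol (1:1 ratio)
[HCl]_dilute = 2.472 × 10^-3 / 0.01000 = 0.2472 mol/L
Dilution factor = 100.0 / 9.842 = 10.16
[HCl]_stock = 0.2472 × 10.16 = 2.512 mol/L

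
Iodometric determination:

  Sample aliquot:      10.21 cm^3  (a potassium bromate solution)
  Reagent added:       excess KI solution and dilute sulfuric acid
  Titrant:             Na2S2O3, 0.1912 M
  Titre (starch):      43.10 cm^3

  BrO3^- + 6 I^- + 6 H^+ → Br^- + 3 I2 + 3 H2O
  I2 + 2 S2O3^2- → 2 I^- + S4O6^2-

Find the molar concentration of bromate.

n(S2O3^2-) = 0.04310 × 0.1912 = 8.241 × 10^-3 mol
n(I2) = n(S2O3^2-)/2 = 4.120 × 10^-3 mol
From the 1:3 ratio, n(BrO3^-) in the aliquot = 1/3 × 4.120 × 10^-3 = 1.373 × 10^-3 mol
[BrO3^-] = 1.373 × 10^-3 / 0.01021 = 0.1345 mol/L

0.1345 M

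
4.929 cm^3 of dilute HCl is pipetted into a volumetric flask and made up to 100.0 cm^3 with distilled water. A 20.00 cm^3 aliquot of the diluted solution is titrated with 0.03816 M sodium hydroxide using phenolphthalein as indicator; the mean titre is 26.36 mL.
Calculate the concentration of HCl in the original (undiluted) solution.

HCl + NaOH → NaCl + H2O
n(NaOH) = 0.02636 × 0.03816 = 1.006 × 10^-3 mol
n(HCl) in the aliquot = 1.006 × 10^-3 mol (1:1 ratio)
[HCl]_dilute = 1.006 × 10^-3 / 0.02000 = 0.05029 mol/L
Dilution factor = 100.0 / 4.929 = 20.29
[HCl]_stock = 0.05029 × 20.29 = 1.020 mol/L

1.020 M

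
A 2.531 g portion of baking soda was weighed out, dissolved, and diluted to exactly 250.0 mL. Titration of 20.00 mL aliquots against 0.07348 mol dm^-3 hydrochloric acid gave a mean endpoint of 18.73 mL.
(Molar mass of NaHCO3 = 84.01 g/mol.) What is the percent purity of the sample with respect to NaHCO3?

57.10 %

NaHCO3 + HCl → NaCl + H2O + CO2
n(HCl) per titration = 0.01873 × 0.07348 = 1.376 × 10^-3 mol
n(NaHCO3) in each aliquot = 1.376 × 10^-3 mol (1:1 ratio)
n(NaHCO3) in the whole flask = 1.376 × 10^-3 × 250.0/20.00 = 0.01720 mol
mass of NaHCO3 = 0.01720 × 84.01 = 1.445 g
% NaHCO3 = 1.445 / 2.531 × 100 = 57.10 %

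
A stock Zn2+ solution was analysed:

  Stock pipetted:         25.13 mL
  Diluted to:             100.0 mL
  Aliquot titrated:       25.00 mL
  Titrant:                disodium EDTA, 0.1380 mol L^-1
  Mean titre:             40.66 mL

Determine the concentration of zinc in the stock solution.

0.8931 mol/L

Zn^2+ + EDTA^4- → [Zn(EDTA)]^2-
n(EDTA) = 0.04066 × 0.1380 = 5.611 × 10^-3 mol
n(Zn2+) in the aliquot = 5.611 × 10^-3 mol (1:1 ratio)
[Zn2+]_dilute = 5.611 × 10^-3 / 0.02500 = 0.2244 mol/L
Dilution factor = 100.0 / 25.13 = 3.979
[Zn2+]_stock = 0.2244 × 3.979 = 0.8931 mol/L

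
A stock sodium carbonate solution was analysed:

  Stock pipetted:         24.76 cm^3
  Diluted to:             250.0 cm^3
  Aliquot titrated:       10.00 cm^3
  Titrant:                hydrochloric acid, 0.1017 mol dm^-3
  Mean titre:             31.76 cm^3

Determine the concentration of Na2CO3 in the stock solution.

1.631 mol/L

Na2CO3 + 2 HCl → 2 NaCl + H2O + CO2
n(HCl) = 0.03176 × 0.1017 = 3.230 × 10^-3 mol
From the 1:2 ratio, n(Na2CO3) in the aliquot = 1/2 × 3.230 × 10^-3 = 1.615 × 10^-3 mol
[Na2CO3]_dilute = 1.615 × 10^-3 / 0.01000 = 0.1615 mol/L
Dilution factor = 250.0 / 24.76 = 10.10
[Na2CO3]_stock = 0.1615 × 10.10 = 1.631 mol/L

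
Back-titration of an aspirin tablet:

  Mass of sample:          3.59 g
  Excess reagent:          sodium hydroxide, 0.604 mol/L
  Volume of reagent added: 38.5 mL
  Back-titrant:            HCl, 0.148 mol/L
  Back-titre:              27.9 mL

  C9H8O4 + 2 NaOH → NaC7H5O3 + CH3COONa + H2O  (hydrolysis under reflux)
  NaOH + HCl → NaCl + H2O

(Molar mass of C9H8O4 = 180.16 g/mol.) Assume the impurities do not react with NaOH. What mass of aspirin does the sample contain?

1.72 g

n(NaOH) added = 0.0385 × 0.604 = 0.0233 mol
n(HCl) used in back-titration = 0.0279 × 0.148 = 4.13 × 10^-3 mol
n(NaOH) left over = 4.13 × 10^-3 mol (1:1 ratio)
n(NaOH) consumed by analyte = 0.0233 − 4.13 × 10^-3 = 0.0191 mol
From the 1:2 ratio, n(C9H8O4) = 1/2 × 0.0191 = 9.56 × 10^-3 mol
mass of C9H8O4 = 9.56 × 10^-3 × 180.16 = 1.72 g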